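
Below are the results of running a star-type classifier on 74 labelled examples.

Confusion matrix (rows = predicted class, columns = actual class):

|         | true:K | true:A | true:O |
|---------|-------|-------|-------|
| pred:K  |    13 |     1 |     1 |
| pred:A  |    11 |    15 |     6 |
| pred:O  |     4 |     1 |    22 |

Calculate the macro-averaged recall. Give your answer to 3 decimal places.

Per-class recall (TP/(TP+FN)):
  K: TP=13, FN=11+4=15 → 13/28 = 0.4643
  A: TP=15, FN=1+1=2 → 15/17 = 0.8824
  O: TP=22, FN=1+6=7 → 22/29 = 0.7586
Macro-recall = mean = (0.4643 + 0.8824 + 0.7586) / 3 = 0.702

0.702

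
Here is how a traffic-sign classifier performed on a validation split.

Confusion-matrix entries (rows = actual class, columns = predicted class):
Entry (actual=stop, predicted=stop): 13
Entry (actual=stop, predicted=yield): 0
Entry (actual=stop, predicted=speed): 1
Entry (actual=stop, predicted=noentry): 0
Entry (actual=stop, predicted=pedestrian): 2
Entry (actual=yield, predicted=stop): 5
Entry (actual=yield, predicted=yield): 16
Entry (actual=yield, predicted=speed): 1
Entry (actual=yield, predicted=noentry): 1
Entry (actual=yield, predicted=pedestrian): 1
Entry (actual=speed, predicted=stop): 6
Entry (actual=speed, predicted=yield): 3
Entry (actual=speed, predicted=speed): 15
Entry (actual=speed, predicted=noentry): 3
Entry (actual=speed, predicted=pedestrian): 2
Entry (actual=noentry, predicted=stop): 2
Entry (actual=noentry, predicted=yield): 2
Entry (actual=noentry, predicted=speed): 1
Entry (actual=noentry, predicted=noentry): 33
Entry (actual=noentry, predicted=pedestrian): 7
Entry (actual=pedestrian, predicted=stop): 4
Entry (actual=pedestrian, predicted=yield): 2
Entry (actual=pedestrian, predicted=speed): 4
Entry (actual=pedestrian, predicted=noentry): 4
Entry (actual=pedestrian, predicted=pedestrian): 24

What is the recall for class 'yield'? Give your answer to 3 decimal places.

0.667

Treat 'yield' as positive and all other classes as negative.
recall = TP/(TP+FN).
yield: TP=16, FN=5+1+1+1=8 → 16/24 = 0.6667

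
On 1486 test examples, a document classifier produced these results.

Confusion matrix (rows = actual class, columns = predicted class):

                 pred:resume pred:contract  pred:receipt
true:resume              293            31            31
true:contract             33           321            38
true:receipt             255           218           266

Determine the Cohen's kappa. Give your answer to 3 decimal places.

0.412

Observed agreement pₒ = trace/N = 880/1486 = 0.5922
Expected agreement pₑ = Σ (rowᵢ·colᵢ)/N² = (355·581 + 392·570 + 739·335)/1486² = 0.3067
κ = (pₒ − pₑ)/(1 − pₑ) = (0.5922 − 0.3067)/(1 − 0.3067) = 0.412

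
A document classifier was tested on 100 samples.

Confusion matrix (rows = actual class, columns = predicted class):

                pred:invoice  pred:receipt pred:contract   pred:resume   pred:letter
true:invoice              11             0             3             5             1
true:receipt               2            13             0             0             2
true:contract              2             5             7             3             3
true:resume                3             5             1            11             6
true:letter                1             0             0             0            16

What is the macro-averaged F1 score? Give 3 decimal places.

0.573

Per-class F1 score (2·TP/(2·TP+FP+FN)):
  invoice: TP=11, FP=2+2+3+1=8, FN=0+3+5+1=9 → 22/39 = 0.5641
  receipt: TP=13, FP=0+5+5+0=10, FN=2+0+0+2=4 → 26/40 = 0.6500
  contract: TP=7, FP=3+0+1+0=4, FN=2+5+3+3=13 → 14/31 = 0.4516
  resume: TP=11, FP=5+0+3+0=8, FN=3+5+1+6=15 → 22/45 = 0.4889
  letter: TP=16, FP=1+2+3+6=12, FN=1+0+0+0=1 → 32/45 = 0.7111
Macro-F1 score = mean = (0.5641 + 0.6500 + 0.4516 + 0.4889 + 0.7111) / 5 = 0.573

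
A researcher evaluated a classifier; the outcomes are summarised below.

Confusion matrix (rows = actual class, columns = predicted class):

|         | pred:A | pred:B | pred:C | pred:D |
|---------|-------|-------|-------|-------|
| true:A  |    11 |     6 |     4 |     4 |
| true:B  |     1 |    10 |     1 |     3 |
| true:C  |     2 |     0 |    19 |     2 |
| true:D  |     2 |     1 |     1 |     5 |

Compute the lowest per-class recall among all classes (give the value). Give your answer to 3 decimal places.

0.440

Per-class recall (TP/(TP+FN)):
  A: TP=11, FN=6+4+4=14 → 11/25 = 0.4400
  B: TP=10, FN=1+1+3=5 → 10/15 = 0.6667
  C: TP=19, FN=2+0+2=4 → 19/23 = 0.8261
  D: TP=5, FN=2+1+1=4 → 5/9 = 0.5556
Lowest is class 'A' with recall = 0.440.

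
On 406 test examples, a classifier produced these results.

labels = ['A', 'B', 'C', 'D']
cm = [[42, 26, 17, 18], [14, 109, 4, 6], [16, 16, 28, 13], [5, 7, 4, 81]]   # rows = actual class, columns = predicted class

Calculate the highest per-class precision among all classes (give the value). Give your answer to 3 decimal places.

Per-class precision (TP/(TP+FP)):
  A: TP=42, FP=14+16+5=35 → 42/77 = 0.5455
  B: TP=109, FP=26+16+7=49 → 109/158 = 0.6899
  C: TP=28, FP=17+4+4=25 → 28/53 = 0.5283
  D: TP=81, FP=18+6+13=37 → 81/118 = 0.6864
Highest is class 'B' with precision = 0.690.

0.690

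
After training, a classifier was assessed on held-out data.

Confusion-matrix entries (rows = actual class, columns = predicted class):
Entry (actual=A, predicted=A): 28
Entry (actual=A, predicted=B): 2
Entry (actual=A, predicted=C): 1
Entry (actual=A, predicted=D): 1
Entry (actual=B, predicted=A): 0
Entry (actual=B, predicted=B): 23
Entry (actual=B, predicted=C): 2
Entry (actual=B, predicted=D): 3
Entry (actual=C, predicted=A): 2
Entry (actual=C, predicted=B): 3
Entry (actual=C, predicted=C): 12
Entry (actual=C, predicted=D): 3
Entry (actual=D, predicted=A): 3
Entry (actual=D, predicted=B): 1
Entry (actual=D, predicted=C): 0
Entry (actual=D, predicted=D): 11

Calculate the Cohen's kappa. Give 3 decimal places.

0.697

Observed agreement pₒ = trace/N = 74/95 = 0.7789
Expected agreement pₑ = Σ (rowᵢ·colᵢ)/N² = (32·33 + 28·29 + 20·15 + 15·18)/95² = 0.2701
κ = (pₒ − pₑ)/(1 − pₑ) = (0.7789 − 0.2701)/(1 − 0.2701) = 0.697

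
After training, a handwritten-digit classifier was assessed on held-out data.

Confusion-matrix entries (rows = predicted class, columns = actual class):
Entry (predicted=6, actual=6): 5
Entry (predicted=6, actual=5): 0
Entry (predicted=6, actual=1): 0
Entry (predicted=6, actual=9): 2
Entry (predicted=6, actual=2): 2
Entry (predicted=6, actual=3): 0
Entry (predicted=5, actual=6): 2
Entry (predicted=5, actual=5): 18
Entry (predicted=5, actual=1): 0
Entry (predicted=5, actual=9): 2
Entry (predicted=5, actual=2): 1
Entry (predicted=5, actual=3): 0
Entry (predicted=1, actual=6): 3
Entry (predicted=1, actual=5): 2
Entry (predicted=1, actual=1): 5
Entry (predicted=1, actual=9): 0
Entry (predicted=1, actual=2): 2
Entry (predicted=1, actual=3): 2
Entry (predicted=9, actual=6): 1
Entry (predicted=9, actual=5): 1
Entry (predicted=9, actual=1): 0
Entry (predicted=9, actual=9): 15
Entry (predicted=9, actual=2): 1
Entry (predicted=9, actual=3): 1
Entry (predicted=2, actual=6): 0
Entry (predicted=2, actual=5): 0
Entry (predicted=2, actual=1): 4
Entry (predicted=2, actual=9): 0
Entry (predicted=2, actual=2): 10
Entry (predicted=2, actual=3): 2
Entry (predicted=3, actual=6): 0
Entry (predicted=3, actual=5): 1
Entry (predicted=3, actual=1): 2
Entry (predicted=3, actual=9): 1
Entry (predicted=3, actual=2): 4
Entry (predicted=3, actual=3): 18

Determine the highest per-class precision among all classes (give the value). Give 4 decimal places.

Per-class precision (TP/(TP+FP)):
  6: TP=5, FP=0+0+2+2+0=4 → 5/9 = 0.55556
  5: TP=18, FP=2+0+2+1+0=5 → 18/23 = 0.78261
  1: TP=5, FP=3+2+0+2+2=9 → 5/14 = 0.35714
  9: TP=15, FP=1+1+0+1+1=4 → 15/19 = 0.78947
  2: TP=10, FP=0+0+4+0+2=6 → 10/16 = 0.62500
  3: TP=18, FP=0+1+2+1+4=8 → 18/26 = 0.69231
Highest is class '9' with precision = 0.7895.

0.7895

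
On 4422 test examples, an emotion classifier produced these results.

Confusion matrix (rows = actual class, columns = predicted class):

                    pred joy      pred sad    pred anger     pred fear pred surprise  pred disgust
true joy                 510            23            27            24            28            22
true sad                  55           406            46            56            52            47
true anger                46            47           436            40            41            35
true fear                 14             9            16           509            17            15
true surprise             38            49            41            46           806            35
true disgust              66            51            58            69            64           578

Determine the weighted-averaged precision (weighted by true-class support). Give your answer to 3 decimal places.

Per-class precision (TP/(TP+FP)):
  joy: TP=510, FP=55+46+14+38+66=219 → 510/729 = 0.6996
  sad: TP=406, FP=23+47+9+49+51=179 → 406/585 = 0.6940
  anger: TP=436, FP=27+46+16+41+58=188 → 436/624 = 0.6987
  fear: TP=509, FP=24+56+40+46+69=235 → 509/744 = 0.6841
  surprise: TP=806, FP=28+52+41+17+64=202 → 806/1008 = 0.7996
  disgust: TP=578, FP=22+47+35+15+35=154 → 578/732 = 0.7896
Weighted-precision = Σ (supportᵢ/N)·precisionᵢ with N=4422: (634/4422)·0.6996 + (662/4422)·0.6940 + (645/4422)·0.6987 + (580/4422)·0.6841 + (1015/4422)·0.7996 + (886/4422)·0.7896 = 0.738

0.738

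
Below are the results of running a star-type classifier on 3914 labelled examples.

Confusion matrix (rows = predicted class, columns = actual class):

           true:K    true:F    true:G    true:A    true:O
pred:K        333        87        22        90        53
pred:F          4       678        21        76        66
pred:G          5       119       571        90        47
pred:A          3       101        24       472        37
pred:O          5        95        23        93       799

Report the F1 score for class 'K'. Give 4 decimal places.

0.7123

Treat 'K' as positive and all other classes as negative.
F1 score = 2·TP/(2·TP+FP+FN).
K: TP=333, FP=87+22+90+53=252, FN=4+5+3+5=17 → 666/935 = 0.71230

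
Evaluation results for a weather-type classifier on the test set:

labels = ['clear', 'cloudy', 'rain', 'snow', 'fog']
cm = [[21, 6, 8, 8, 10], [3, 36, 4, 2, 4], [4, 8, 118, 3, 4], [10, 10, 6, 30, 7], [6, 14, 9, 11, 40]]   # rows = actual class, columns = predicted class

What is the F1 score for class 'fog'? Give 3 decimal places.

Treat 'fog' as positive and all other classes as negative.
F1 score = 2·TP/(2·TP+FP+FN).
fog: TP=40, FP=10+4+4+7=25, FN=6+14+9+11=40 → 80/145 = 0.5517

0.552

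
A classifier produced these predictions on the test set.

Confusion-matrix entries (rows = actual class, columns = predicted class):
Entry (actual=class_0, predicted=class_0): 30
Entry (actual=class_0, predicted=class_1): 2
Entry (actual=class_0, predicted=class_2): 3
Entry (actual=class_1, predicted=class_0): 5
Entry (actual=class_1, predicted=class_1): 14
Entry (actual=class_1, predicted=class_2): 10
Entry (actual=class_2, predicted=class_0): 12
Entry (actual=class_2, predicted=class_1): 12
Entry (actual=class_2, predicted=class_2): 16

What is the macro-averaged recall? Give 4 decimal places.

0.5800

Per-class recall (TP/(TP+FN)):
  class_0: TP=30, FN=2+3=5 → 30/35 = 0.85714
  class_1: TP=14, FN=5+10=15 → 14/29 = 0.48276
  class_2: TP=16, FN=12+12=24 → 16/40 = 0.40000
Macro-recall = mean = (0.85714 + 0.48276 + 0.40000) / 3 = 0.5800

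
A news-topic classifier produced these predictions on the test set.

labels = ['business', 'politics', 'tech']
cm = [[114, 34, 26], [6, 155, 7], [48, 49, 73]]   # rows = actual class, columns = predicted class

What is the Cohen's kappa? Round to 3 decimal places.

Observed agreement pₒ = trace/N = 342/512 = 0.6680
Expected agreement pₑ = Σ (rowᵢ·colᵢ)/N² = (174·168 + 168·238 + 170·106)/512² = 0.3328
κ = (pₒ − pₑ)/(1 − pₑ) = (0.6680 − 0.3328)/(1 − 0.3328) = 0.502

0.502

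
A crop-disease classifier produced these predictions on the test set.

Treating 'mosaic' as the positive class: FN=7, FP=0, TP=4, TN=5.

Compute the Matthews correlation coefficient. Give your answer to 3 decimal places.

0.389

MCC = (TP·TN − FP·FN) / √((TP+FP)(TP+FN)(TN+FP)(TN+FN))
Numerator = 4·5 − 0·7 = 20
Denominator = √(4·11·5·12) = √2640 = 51.3809
MCC = 20 / 51.3809 = 0.389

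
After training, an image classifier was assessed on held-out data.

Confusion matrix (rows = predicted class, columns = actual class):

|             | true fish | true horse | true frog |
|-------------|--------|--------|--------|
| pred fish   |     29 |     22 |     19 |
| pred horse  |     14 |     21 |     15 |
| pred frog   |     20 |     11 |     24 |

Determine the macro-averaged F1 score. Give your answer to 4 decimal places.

Per-class F1 score (2·TP/(2·TP+FP+FN)):
  fish: TP=29, FP=22+19=41, FN=14+20=34 → 58/133 = 0.43609
  horse: TP=21, FP=14+15=29, FN=22+11=33 → 42/104 = 0.40385
  frog: TP=24, FP=20+11=31, FN=19+15=34 → 48/113 = 0.42478
Macro-F1 score = mean = (0.43609 + 0.40385 + 0.42478) / 3 = 0.4216

0.4216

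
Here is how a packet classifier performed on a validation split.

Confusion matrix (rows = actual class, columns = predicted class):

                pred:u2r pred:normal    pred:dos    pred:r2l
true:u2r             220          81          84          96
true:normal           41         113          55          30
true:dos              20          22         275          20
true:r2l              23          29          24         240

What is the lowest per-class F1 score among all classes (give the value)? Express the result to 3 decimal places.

Per-class F1 score (2·TP/(2·TP+FP+FN)):
  u2r: TP=220, FP=41+20+23=84, FN=81+84+96=261 → 440/785 = 0.5605
  normal: TP=113, FP=81+22+29=132, FN=41+55+30=126 → 226/484 = 0.4669
  dos: TP=275, FP=84+55+24=163, FN=20+22+20=62 → 550/775 = 0.7097
  r2l: TP=240, FP=96+30+20=146, FN=23+29+24=76 → 480/702 = 0.6838
Lowest is class 'normal' with F1 score = 0.467.

0.467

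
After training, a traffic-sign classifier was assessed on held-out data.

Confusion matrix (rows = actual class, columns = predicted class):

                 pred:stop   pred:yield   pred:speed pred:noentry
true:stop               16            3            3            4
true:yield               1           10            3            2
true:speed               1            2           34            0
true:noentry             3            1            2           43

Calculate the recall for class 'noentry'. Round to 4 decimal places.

Take TP from the diagonal, FP from the rest of the 'noentry' prediction marginal, FN from the rest of the 'noentry' actual marginal.
recall = TP/(TP+FN).
noentry: TP=43, FN=3+1+2=6 → 43/49 = 0.87755

0.8776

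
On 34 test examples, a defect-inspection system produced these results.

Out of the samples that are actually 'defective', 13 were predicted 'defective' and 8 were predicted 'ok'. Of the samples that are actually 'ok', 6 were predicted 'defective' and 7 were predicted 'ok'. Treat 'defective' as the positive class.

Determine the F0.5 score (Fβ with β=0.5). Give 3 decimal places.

Fβ = (1+β²)·TP / ((1+β²)·TP + β²·FN + FP), with β²=1/4
= 1.25·13 / (1.25·13 + 0.25·8 + 6) = 0.670

0.670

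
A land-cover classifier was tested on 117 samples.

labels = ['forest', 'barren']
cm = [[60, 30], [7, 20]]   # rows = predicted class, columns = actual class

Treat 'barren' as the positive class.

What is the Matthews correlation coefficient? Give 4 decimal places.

MCC = (TP·TN − FP·FN) / √((TP+FP)(TP+FN)(TN+FP)(TN+FN))
Numerator = 20·60 − 7·30 = 990
Denominator = √(27·50·67·90) = √8140500 = 2853.1561
MCC = 990 / 2853.1561 = 0.3470

0.3470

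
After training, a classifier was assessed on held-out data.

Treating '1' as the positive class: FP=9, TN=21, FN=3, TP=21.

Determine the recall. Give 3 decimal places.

0.875

Recall = TP/(TP+FN) = 21/(21+3) = 21/24 = 0.875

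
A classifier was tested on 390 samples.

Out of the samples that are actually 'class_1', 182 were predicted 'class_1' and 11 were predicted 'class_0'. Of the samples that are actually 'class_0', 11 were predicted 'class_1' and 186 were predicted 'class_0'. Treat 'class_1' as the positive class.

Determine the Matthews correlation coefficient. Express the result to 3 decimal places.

MCC = (TP·TN − FP·FN) / √((TP+FP)(TP+FN)(TN+FP)(TN+FN))
Numerator = 182·186 − 11·11 = 33731
Denominator = √(193·193·197·197) = √1445596441 = 38021.0000
MCC = 33731 / 38021.0000 = 0.887

0.887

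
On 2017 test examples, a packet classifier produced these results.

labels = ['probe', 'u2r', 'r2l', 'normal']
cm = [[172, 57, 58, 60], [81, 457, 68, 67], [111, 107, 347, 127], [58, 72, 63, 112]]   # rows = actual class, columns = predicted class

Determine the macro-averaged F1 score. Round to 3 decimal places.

Per-class F1 score (2·TP/(2·TP+FP+FN)):
  probe: TP=172, FP=81+111+58=250, FN=57+58+60=175 → 344/769 = 0.4473
  u2r: TP=457, FP=57+107+72=236, FN=81+68+67=216 → 914/1366 = 0.6691
  r2l: TP=347, FP=58+68+63=189, FN=111+107+127=345 → 694/1228 = 0.5651
  normal: TP=112, FP=60+67+127=254, FN=58+72+63=193 → 224/671 = 0.3338
Macro-F1 score = mean = (0.4473 + 0.6691 + 0.5651 + 0.3338) / 4 = 0.504

0.504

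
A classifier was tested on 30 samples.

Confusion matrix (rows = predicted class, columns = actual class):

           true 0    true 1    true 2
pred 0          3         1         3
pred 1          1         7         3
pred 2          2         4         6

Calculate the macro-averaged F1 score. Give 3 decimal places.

0.523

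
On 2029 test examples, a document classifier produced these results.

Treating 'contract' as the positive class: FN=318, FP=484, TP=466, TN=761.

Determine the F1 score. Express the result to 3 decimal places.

0.537

Precision = TP/(TP+FP) = 466/950 = 0.4905
Recall = TP/(TP+FN) = 466/784 = 0.5944
F1 = 2·TP/(2·TP+FP+FN) = 932/1734 = 0.537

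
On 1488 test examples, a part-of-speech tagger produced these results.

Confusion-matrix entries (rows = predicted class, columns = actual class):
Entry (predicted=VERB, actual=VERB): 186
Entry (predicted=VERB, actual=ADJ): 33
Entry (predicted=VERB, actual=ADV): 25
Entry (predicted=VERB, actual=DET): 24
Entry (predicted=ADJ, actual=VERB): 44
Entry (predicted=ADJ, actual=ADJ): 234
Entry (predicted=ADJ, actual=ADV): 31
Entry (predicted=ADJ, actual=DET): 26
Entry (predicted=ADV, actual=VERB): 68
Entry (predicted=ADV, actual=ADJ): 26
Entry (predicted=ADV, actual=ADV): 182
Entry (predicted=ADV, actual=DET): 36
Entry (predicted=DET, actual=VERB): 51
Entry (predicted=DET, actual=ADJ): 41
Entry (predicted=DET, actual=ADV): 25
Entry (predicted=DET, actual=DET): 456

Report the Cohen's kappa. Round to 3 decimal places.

0.604

Observed agreement pₒ = trace/N = 1058/1488 = 0.7110
Expected agreement pₑ = Σ (rowᵢ·colᵢ)/N² = (349·268 + 334·335 + 263·312 + 542·573)/1488² = 0.2701
κ = (pₒ − pₑ)/(1 − pₑ) = (0.7110 − 0.2701)/(1 − 0.2701) = 0.604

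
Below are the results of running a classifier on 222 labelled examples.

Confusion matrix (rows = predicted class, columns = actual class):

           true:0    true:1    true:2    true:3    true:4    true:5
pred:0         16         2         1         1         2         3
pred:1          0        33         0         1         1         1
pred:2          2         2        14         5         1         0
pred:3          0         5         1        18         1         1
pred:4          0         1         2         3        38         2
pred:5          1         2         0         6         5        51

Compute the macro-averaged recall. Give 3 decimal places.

Per-class recall (TP/(TP+FN)):
  0: TP=16, FN=0+2+0+0+1=3 → 16/19 = 0.8421
  1: TP=33, FN=2+2+5+1+2=12 → 33/45 = 0.7333
  2: TP=14, FN=1+0+1+2+0=4 → 14/18 = 0.7778
  3: TP=18, FN=1+1+5+3+6=16 → 18/34 = 0.5294
  4: TP=38, FN=2+1+1+1+5=10 → 38/48 = 0.7917
  5: TP=51, FN=3+1+0+1+2=7 → 51/58 = 0.8793
Macro-recall = mean = (0.8421 + 0.7333 + 0.7778 + 0.5294 + 0.7917 + 0.8793) / 6 = 0.759

0.759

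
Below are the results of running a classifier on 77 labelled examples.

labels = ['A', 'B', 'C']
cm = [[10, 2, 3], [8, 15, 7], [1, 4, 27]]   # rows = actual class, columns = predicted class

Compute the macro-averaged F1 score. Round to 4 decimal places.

Per-class F1 score (2·TP/(2·TP+FP+FN)):
  A: TP=10, FP=8+1=9, FN=2+3=5 → 20/34 = 0.58824
  B: TP=15, FP=2+4=6, FN=8+7=15 → 30/51 = 0.58824
  C: TP=27, FP=3+7=10, FN=1+4=5 → 54/69 = 0.78261
Macro-F1 score = mean = (0.58824 + 0.58824 + 0.78261) / 3 = 0.6530

0.6530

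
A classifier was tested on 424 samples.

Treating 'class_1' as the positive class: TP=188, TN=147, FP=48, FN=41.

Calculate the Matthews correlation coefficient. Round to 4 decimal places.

MCC = (TP·TN − FP·FN) / √((TP+FP)(TP+FN)(TN+FP)(TN+FN))
Numerator = 188·147 − 48·41 = 25668
Denominator = √(236·229·195·188) = √1981253040 = 44511.2687
MCC = 25668 / 44511.2687 = 0.5767

0.5767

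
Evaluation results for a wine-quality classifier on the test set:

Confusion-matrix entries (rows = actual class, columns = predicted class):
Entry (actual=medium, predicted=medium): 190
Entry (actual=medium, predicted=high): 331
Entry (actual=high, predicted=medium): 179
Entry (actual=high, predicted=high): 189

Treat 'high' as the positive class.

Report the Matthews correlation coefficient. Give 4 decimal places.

-0.1217

MCC = (TP·TN − FP·FN) / √((TP+FP)(TP+FN)(TN+FP)(TN+FN))
Numerator = 189·190 − 331·179 = -23339
Denominator = √(520·368·521·369) = √36788768640 = 191803.9849
MCC = -23339 / 191803.9849 = -0.1217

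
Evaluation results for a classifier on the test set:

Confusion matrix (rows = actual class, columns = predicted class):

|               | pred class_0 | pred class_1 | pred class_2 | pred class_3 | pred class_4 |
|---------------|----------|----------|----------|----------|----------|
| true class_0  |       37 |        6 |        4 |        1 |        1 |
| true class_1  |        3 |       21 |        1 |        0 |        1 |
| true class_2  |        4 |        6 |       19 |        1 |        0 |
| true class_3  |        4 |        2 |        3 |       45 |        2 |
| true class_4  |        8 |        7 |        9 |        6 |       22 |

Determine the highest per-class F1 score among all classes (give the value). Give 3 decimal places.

Per-class F1 score (2·TP/(2·TP+FP+FN)):
  class_0: TP=37, FP=3+4+4+8=19, FN=6+4+1+1=12 → 74/105 = 0.7048
  class_1: TP=21, FP=6+6+2+7=21, FN=3+1+0+1=5 → 42/68 = 0.6176
  class_2: TP=19, FP=4+1+3+9=17, FN=4+6+1+0=11 → 38/66 = 0.5758
  class_3: TP=45, FP=1+0+1+6=8, FN=4+2+3+2=11 → 90/109 = 0.8257
  class_4: TP=22, FP=1+1+0+2=4, FN=8+7+9+6=30 → 44/78 = 0.5641
Highest is class 'class_3' with F1 score = 0.826.

0.826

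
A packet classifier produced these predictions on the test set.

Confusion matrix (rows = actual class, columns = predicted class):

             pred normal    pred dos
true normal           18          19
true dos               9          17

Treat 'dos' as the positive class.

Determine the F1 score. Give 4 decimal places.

Precision = TP/(TP+FP) = 17/36 = 0.4722
Recall = TP/(TP+FN) = 17/26 = 0.6538
F1 = 2·TP/(2·TP+FP+FN) = 34/62 = 0.5484

0.5484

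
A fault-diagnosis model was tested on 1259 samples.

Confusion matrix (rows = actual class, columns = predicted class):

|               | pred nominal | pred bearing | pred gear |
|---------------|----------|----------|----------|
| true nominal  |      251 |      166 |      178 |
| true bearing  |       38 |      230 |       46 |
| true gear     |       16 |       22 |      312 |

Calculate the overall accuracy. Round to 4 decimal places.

Accuracy = trace / total = (251+230+312=793) / 1259 = 793/1259 = 0.6299

0.6299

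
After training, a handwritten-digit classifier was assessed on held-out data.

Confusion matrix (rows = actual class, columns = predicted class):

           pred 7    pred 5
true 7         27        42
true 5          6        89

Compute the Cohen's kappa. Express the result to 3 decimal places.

Observed agreement pₒ = trace/N = 116/164 = 0.7073
Expected agreement pₑ = Σ (rowᵢ·colᵢ)/N² = (69·33 + 95·131)/164² = 0.5474
κ = (pₒ − pₑ)/(1 − pₑ) = (0.7073 − 0.5474)/(1 − 0.5474) = 0.353

0.353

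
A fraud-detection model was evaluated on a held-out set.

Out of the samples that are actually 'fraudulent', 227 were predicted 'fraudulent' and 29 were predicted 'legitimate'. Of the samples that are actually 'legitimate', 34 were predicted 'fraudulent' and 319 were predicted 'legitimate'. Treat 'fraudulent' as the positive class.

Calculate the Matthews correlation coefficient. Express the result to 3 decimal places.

MCC = (TP·TN − FP·FN) / √((TP+FP)(TP+FN)(TN+FP)(TN+FN))
Numerator = 227·319 − 34·29 = 71427
Denominator = √(261·256·353·348) = √8207944704 = 90597.7081
MCC = 71427 / 90597.7081 = 0.788

0.788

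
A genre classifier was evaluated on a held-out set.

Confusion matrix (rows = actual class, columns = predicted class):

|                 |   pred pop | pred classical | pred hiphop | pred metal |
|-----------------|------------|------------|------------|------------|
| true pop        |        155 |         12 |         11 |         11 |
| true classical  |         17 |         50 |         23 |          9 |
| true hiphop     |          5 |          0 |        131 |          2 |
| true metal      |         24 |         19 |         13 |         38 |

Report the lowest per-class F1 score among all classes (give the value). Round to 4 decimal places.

0.4935

Per-class F1 score (2·TP/(2·TP+FP+FN)):
  pop: TP=155, FP=17+5+24=46, FN=12+11+11=34 → 310/390 = 0.79487
  classical: TP=50, FP=12+0+19=31, FN=17+23+9=49 → 100/180 = 0.55556
  hiphop: TP=131, FP=11+23+13=47, FN=5+0+2=7 → 262/316 = 0.82911
  metal: TP=38, FP=11+9+2=22, FN=24+19+13=56 → 76/154 = 0.49351
Lowest is class 'metal' with F1 score = 0.4935.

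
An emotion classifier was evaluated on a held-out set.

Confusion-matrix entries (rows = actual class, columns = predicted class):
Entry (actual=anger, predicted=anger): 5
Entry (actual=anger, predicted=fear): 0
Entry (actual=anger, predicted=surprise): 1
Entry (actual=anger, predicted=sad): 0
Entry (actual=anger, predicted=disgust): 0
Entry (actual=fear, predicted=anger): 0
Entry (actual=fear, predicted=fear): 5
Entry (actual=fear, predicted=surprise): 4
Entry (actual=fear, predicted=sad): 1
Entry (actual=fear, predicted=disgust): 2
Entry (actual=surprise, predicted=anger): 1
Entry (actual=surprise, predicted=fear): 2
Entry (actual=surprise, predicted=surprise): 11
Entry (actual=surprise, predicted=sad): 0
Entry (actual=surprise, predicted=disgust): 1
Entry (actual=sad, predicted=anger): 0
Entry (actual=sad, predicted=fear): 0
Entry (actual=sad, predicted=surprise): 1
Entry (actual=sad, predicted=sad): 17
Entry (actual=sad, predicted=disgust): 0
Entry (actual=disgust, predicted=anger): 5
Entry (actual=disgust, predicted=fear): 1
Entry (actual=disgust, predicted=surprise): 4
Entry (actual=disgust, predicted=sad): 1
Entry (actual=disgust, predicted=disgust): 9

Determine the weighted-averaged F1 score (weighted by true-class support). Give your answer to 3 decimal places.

Per-class F1 score (2·TP/(2·TP+FP+FN)):
  anger: TP=5, FP=0+1+0+5=6, FN=0+1+0+0=1 → 10/17 = 0.5882
  fear: TP=5, FP=0+2+0+1=3, FN=0+4+1+2=7 → 10/20 = 0.5000
  surprise: TP=11, FP=1+4+1+4=10, FN=1+2+0+1=4 → 22/36 = 0.6111
  sad: TP=17, FP=0+1+0+1=2, FN=0+0+1+0=1 → 34/37 = 0.9189
  disgust: TP=9, FP=0+2+1+0=3, FN=5+1+4+1=11 → 18/32 = 0.5625
Weighted-F1 score = Σ (supportᵢ/N)·F1 scoreᵢ with N=71: (6/71)·0.5882 + (12/71)·0.5000 + (15/71)·0.6111 + (18/71)·0.9189 + (20/71)·0.5625 = 0.655

0.655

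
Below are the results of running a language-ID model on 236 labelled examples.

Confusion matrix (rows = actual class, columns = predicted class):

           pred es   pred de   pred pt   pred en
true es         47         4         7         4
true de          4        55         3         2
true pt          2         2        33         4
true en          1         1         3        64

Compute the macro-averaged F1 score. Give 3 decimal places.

0.834

Per-class F1 score (2·TP/(2·TP+FP+FN)):
  es: TP=47, FP=4+2+1=7, FN=4+7+4=15 → 94/116 = 0.8103
  de: TP=55, FP=4+2+1=7, FN=4+3+2=9 → 110/126 = 0.8730
  pt: TP=33, FP=7+3+3=13, FN=2+2+4=8 → 66/87 = 0.7586
  en: TP=64, FP=4+2+4=10, FN=1+1+3=5 → 128/143 = 0.8951
Macro-F1 score = mean = (0.8103 + 0.8730 + 0.7586 + 0.8951) / 4 = 0.834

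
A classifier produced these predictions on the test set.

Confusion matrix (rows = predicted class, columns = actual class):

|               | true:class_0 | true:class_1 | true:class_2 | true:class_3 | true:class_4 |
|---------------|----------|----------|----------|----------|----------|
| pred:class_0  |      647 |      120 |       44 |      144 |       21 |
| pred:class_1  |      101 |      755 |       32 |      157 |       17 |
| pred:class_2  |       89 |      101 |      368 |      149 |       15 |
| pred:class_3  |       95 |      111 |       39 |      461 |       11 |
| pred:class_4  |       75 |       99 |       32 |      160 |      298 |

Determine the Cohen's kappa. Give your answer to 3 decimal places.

0.506

Observed agreement pₒ = trace/N = 2529/4141 = 0.6107
Expected agreement pₑ = Σ (rowᵢ·colᵢ)/N² = (1007·976 + 1186·1062 + 515·722 + 1071·717 + 362·664)/4141² = 0.2112
κ = (pₒ − pₑ)/(1 − pₑ) = (0.6107 − 0.2112)/(1 − 0.2112) = 0.506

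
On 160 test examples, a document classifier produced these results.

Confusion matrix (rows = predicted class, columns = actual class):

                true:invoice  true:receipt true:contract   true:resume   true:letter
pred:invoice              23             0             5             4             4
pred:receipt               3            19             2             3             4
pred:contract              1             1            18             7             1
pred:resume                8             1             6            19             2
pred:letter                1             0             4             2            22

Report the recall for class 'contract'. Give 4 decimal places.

Treat 'contract' as positive and all other classes as negative.
recall = TP/(TP+FN).
contract: TP=18, FN=5+2+6+4=17 → 18/35 = 0.51429

0.5143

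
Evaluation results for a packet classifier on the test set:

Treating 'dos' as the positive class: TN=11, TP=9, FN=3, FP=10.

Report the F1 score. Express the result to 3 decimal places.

0.581

Precision = TP/(TP+FP) = 9/19 = 0.4737
Recall = TP/(TP+FN) = 9/12 = 0.7500
F1 = 2·TP/(2·TP+FP+FN) = 18/31 = 0.581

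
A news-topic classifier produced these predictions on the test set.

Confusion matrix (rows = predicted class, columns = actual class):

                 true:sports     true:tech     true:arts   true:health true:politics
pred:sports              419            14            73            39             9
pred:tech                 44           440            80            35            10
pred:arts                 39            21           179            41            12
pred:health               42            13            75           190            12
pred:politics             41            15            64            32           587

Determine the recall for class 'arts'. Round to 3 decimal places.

Treat 'arts' as positive and all other classes as negative.
recall = TP/(TP+FN).
arts: TP=179, FN=73+80+75+64=292 → 179/471 = 0.3800

0.380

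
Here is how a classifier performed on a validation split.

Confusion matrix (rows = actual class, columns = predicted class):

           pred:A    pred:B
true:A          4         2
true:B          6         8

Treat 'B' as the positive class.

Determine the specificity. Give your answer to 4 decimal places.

Specificity = TN/(TN+FP) = 4/(4+2) = 0.6667

0.6667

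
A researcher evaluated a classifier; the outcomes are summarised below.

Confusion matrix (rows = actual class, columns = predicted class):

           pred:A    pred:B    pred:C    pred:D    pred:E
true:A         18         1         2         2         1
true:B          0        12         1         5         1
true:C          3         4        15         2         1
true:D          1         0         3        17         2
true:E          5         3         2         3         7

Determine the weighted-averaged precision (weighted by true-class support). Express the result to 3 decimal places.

0.620

Per-class precision (TP/(TP+FP)):
  A: TP=18, FP=0+3+1+5=9 → 18/27 = 0.6667
  B: TP=12, FP=1+4+0+3=8 → 12/20 = 0.6000
  C: TP=15, FP=2+1+3+2=8 → 15/23 = 0.6522
  D: TP=17, FP=2+5+2+3=12 → 17/29 = 0.5862
  E: TP=7, FP=1+1+1+2=5 → 7/12 = 0.5833
Weighted-precision = Σ (supportᵢ/N)·precisionᵢ with N=111: (24/111)·0.6667 + (19/111)·0.6000 + (25/111)·0.6522 + (23/111)·0.5862 + (20/111)·0.5833 = 0.620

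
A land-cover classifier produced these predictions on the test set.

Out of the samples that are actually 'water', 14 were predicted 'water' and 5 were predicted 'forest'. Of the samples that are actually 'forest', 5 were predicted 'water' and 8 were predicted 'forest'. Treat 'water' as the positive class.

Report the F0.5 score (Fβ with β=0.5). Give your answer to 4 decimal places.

0.7368

Fβ = (1+β²)·TP / ((1+β²)·TP + β²·FN + FP), with β²=1/4
= 1.25·14 / (1.25·14 + 0.25·5 + 5) = 0.7368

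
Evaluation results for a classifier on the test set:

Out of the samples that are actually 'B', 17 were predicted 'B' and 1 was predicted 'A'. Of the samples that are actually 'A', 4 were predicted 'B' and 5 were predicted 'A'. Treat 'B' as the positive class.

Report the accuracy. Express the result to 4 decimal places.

0.8148

Accuracy = (TP+TN)/N = (17+5)/27 = 0.8148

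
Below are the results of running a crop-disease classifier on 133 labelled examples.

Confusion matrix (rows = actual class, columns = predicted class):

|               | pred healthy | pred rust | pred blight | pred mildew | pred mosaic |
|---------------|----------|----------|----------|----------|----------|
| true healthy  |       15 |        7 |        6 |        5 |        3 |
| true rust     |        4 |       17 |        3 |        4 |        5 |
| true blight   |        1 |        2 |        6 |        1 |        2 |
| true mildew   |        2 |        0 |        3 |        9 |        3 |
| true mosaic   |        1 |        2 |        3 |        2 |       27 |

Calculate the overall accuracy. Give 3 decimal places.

Accuracy = trace / total = (15+17+6+9+27=74) / 133 = 74/133 = 0.556

0.556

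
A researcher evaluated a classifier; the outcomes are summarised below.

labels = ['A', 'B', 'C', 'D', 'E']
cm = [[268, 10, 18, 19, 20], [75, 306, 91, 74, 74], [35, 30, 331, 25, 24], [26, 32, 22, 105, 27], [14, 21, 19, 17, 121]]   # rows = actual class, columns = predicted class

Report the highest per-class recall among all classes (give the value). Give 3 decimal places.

0.800

Per-class recall (TP/(TP+FN)):
  A: TP=268, FN=10+18+19+20=67 → 268/335 = 0.8000
  B: TP=306, FN=75+91+74+74=314 → 306/620 = 0.4935
  C: TP=331, FN=35+30+25+24=114 → 331/445 = 0.7438
  D: TP=105, FN=26+32+22+27=107 → 105/212 = 0.4953
  E: TP=121, FN=14+21+19+17=71 → 121/192 = 0.6302
Highest is class 'A' with recall = 0.800.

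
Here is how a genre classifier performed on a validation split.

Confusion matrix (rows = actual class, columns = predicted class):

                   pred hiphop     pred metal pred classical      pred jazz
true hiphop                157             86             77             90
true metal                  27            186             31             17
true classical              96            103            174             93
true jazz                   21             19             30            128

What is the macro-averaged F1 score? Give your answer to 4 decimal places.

Per-class F1 score (2·TP/(2·TP+FP+FN)):
  hiphop: TP=157, FP=27+96+21=144, FN=86+77+90=253 → 314/711 = 0.44163
  metal: TP=186, FP=86+103+19=208, FN=27+31+17=75 → 372/655 = 0.56794
  classical: TP=174, FP=77+31+30=138, FN=96+103+93=292 → 348/778 = 0.44730
  jazz: TP=128, FP=90+17+93=200, FN=21+19+30=70 → 256/526 = 0.48669
Macro-F1 score = mean = (0.44163 + 0.56794 + 0.44730 + 0.48669) / 4 = 0.4859

0.4859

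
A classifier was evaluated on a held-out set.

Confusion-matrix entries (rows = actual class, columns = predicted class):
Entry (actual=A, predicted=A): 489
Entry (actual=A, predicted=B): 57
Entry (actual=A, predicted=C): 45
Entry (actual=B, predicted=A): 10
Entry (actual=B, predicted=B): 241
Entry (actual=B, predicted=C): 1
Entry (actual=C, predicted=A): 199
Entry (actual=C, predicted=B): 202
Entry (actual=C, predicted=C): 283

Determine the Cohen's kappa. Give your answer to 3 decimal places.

0.499

Observed agreement pₒ = trace/N = 1013/1527 = 0.6634
Expected agreement pₑ = Σ (rowᵢ·colᵢ)/N² = (591·698 + 252·500 + 684·329)/1527² = 0.3275
κ = (pₒ − pₑ)/(1 − pₑ) = (0.6634 − 0.3275)/(1 − 0.3275) = 0.499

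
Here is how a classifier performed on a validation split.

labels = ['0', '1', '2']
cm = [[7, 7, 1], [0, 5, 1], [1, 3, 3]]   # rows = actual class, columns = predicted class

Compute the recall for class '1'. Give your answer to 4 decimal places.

Treat '1' as positive and all other classes as negative.
recall = TP/(TP+FN).
1: TP=5, FN=0+1=1 → 5/6 = 0.83333

0.8333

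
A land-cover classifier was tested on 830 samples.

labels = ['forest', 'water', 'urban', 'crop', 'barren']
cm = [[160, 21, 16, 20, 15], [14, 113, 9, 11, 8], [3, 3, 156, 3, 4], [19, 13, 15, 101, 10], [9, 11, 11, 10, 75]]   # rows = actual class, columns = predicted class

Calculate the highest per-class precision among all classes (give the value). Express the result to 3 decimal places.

0.780

Per-class precision (TP/(TP+FP)):
  forest: TP=160, FP=14+3+19+9=45 → 160/205 = 0.7805
  water: TP=113, FP=21+3+13+11=48 → 113/161 = 0.7019
  urban: TP=156, FP=16+9+15+11=51 → 156/207 = 0.7536
  crop: TP=101, FP=20+11+3+10=44 → 101/145 = 0.6966
  barren: TP=75, FP=15+8+4+10=37 → 75/112 = 0.6696
Highest is class 'forest' with precision = 0.780.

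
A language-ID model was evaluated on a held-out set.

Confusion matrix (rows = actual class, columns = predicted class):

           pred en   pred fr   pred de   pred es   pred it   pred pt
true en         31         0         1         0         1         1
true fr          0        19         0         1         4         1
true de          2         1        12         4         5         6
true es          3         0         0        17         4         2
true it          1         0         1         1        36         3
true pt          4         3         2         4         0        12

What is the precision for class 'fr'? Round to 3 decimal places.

One-vs-rest for 'fr': TP = diagonal; FP = other classes predicted 'fr'; FN = 'fr' predicted as other.
precision = TP/(TP+FP).
fr: TP=19, FP=0+1+0+0+3=4 → 19/23 = 0.8261

0.826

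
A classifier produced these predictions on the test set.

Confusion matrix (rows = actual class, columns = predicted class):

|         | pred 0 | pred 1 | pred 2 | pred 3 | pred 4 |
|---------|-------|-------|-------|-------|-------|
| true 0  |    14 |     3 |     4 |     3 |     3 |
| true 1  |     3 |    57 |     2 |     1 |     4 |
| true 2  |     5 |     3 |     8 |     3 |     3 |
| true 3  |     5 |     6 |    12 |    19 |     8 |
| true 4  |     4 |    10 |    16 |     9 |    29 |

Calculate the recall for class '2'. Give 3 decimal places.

recall = TP/(TP+FN).
2: TP=8, FN=5+3+3+3=14 → 8/22 = 0.3636

0.364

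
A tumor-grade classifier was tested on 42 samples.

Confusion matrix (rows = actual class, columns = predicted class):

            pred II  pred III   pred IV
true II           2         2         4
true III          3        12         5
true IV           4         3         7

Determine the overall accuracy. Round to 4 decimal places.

Accuracy = trace / total = (2+12+7=21) / 42 = 21/42 = 0.5000

0.5000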